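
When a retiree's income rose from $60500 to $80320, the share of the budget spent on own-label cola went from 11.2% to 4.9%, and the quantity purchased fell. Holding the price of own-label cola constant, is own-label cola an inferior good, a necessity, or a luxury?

inferior good

Quantity demanded falls as income rises, so η < 0.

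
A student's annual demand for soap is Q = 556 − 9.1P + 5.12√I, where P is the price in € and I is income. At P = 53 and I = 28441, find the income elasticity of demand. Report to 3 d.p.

At P = 53, I = 28441: Q = 937.160.
Holding P constant, ∂Q/∂I = 5.12/(2√I) = 0.0151799.
η_I = (∂Q/∂I)·(I/Q) = 0.0151799 × (28441/937.160) = 0.461.

0.461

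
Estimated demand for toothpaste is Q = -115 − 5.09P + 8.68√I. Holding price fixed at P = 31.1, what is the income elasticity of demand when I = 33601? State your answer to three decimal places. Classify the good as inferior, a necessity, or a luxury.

At P = 31.1, I = 33601: Q = 1317.795.
Holding P constant, ∂Q/∂I = 8.68/(2√I) = 0.0236763.
η_I = (∂Q/∂I)·(I/Q) = 0.0236763 × (33601/1317.795) = 0.604.
Since 0 < η < 1, this is a necessity.

0.604 (necessity)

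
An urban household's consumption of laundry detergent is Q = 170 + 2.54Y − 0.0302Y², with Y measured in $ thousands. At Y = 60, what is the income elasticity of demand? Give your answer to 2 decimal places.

At Y = 60: Q = 213.6800.
dQ/dY = 2.54 − 0.0604Y = -1.08400.
η = (dQ/dY)·(Y/Q) = -1.08400 × (60/213.6800) = -0.30.

-0.30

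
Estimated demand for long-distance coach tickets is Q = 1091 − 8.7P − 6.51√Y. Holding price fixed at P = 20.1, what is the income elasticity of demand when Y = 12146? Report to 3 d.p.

-1.806

At P = 20.1, Y = 12146: Q = 198.670.
Holding P constant, ∂Q/∂Y = -6.51/(2√Y) = -0.0295348.
η_Y = (∂Q/∂Y)·(Y/Q) = -0.0295348 × (12146/198.670) = -1.806.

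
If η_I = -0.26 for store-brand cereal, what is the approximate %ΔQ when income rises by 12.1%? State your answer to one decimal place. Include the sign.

%ΔQ ≈ η × %ΔI = -0.26 × 12.1% = -3.1%.

-3.1%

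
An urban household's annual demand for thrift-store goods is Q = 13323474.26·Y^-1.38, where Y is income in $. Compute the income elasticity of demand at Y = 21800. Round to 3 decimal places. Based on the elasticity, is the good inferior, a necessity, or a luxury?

For Q = A·Y^β the income elasticity is constant and equal to β.
Here β = -1.38, so η = -1.380.
Since η < 0, the good is an inferior good.

-1.380 (inferior good)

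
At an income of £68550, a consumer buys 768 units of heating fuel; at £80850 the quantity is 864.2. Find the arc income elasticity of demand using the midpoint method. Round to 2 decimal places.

0.72

ΔQ = 864.2 − 768 = 96.2; midpoint Q̄ = (768 + 864.2)/2 = 816.1.
ΔI = 80850 − 68550 = 12300; midpoint Ī = (68550 + 80850)/2 = 74700.
η = (ΔQ/Q̄) ÷ (ΔI/Ī) = (96.2/816.1) ÷ (12300/74700) = 0.72.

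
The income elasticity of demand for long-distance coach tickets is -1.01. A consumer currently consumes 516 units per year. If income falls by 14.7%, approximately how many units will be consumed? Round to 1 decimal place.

%ΔQ ≈ η × %ΔI = -1.01 × (-14.7%) = 14.847%.
New Q ≈ 516 × (1 + 0.14847) = 592.6.

592.6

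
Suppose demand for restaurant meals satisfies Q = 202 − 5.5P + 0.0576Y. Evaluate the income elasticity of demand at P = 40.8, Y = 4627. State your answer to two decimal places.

1.09

At P = 40.8, Y = 4627: Q = 244.115.
Holding P constant, ∂Q/∂Y = 0.0576.
η_Y = (∂Q/∂Y)·(Y/Q) = 0.0576 × (4627/244.115) = 1.09.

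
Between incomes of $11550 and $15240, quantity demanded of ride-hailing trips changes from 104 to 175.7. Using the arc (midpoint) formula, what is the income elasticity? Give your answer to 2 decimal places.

1.86

ΔQ = 175.7 − 104 = 71.7; midpoint Q̄ = (104 + 175.7)/2 = 139.85.
ΔI = 15240 − 11550 = 3690; midpoint Ī = (11550 + 15240)/2 = 13395.
η = (ΔQ/Q̄) ÷ (ΔI/Ī) = (71.7/139.85) ÷ (3690/13395) = 1.86.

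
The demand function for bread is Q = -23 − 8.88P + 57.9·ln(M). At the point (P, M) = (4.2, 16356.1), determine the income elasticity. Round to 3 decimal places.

At P = 4.2, M = 16356.1: Q = 501.470.
Holding P constant, ∂Q/∂M = 57.9/M = 0.00353996.
η_M = (∂Q/∂M)·(M/Q) = 0.00353996 × (16356.1/501.470) = 0.115.

0.115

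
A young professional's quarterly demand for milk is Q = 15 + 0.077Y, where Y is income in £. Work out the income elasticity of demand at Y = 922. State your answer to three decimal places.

At Y = 922: Q = 85.994.
dQ/dY = 0.077.
η = (dQ/dY)·(Y/Q) = 0.077 × (922/85.994) = 0.826.

0.826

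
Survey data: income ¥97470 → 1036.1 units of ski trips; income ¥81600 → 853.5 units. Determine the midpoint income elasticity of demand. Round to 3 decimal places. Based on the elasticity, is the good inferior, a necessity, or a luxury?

ΔQ = 853.5 − 1036.1 = -182.6; midpoint Q̄ = (1036.1 + 853.5)/2 = 944.8.
ΔI = 81600 − 97470 = -15870; midpoint Ī = (97470 + 81600)/2 = 89535.
η = (ΔQ/Q̄) ÷ (ΔI/Ī) = (-182.6/944.8) ÷ (-15870/89535) = 1.090.
η > 1 ⇒ luxury.

1.090 (luxury)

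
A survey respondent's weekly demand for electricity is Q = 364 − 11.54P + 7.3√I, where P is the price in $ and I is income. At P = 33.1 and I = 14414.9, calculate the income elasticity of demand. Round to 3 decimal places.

0.510

At P = 33.1, I = 14414.9: Q = 858.479.
Holding P constant, ∂Q/∂I = 7.3/(2√I) = 0.0304009.
η_I = (∂Q/∂I)·(I/Q) = 0.0304009 × (14414.9/858.479) = 0.510.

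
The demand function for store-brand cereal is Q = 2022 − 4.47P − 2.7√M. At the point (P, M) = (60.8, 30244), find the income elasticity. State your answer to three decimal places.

-0.183

At P = 60.8, M = 30244: Q = 1280.672.
Holding P constant, ∂Q/∂M = -2.7/(2√M) = -0.00776272.
η_M = (∂Q/∂M)·(M/Q) = -0.00776272 × (30244/1280.672) = -0.183.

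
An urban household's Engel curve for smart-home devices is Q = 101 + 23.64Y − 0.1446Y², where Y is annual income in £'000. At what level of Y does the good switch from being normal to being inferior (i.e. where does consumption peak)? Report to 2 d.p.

dQ/dY = 23.64 − 0.2892Y.
The good is inferior where dQ/dY < 0. Setting dQ/dY = 0 gives Y = 23.64 / 0.2892 = 81.74.

81.74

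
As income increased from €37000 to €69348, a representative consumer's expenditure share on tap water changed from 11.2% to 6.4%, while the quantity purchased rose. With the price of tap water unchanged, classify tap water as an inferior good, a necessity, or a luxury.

necessity

Quantity rises but the budget share falls as income rises, so 0 < η < 1.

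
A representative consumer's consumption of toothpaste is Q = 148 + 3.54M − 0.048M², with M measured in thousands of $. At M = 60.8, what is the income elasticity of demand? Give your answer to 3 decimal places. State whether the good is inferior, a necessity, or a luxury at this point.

-0.752 (inferior good)

At M = 60.8: Q = 185.7933.
dQ/dM = 3.54 − 0.096M = -2.29680.
η = (dQ/dM)·(M/Q) = -2.29680 × (60.8/185.7933) = -0.752.
η < 0 ⇒ inferior good.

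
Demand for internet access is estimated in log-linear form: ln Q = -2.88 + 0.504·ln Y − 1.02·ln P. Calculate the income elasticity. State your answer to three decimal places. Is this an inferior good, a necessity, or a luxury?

In a log-linear demand, the coefficient on ln Y is the income elasticity.
So η = 0.504.
0 < η < 1 ⇒ necessity.

0.504 (necessity)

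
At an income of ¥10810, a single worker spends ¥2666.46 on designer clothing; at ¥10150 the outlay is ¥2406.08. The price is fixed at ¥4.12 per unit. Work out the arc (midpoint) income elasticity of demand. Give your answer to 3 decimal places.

With a constant price, Q₁ = 2666.46/4.12 = 647.199 and Q₂ = 2406.08/4.12 = 584.000 (equivalently, work directly with expenditure since P cancels).
Midpoint %ΔQ = (2406.08 − 2666.46)/2536.27 = -0.10266; midpoint %ΔI = (10150 − 10810)/10480 = -0.06298.
η = -0.10266 / -0.06298 = 1.630.

1.630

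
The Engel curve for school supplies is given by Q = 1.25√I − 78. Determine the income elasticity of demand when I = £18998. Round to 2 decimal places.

0.91

At I = 18998: Q = 94.292.
dQ/dI = 1.25/(2√I) = 0.00453447 at this income.
η = (dQ/dI)·(I/Q) = 0.00453447 × (18998/94.292) = 0.91.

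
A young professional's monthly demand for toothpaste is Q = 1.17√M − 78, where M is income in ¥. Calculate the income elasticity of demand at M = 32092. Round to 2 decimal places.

At M = 32092: Q = 131.597.
dQ/dM = 1.17/(2√M) = 0.00326556 at this income.
η = (dQ/dM)·(M/Q) = 0.00326556 × (32092/131.597) = 0.80.

0.80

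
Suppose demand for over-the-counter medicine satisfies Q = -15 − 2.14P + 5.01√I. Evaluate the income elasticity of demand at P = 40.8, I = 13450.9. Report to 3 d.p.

At P = 40.8, I = 13450.9: Q = 478.738.
Holding P constant, ∂Q/∂I = 5.01/(2√I) = 0.0215989.
η_I = (∂Q/∂I)·(I/Q) = 0.0215989 × (13450.9/478.738) = 0.607.

0.607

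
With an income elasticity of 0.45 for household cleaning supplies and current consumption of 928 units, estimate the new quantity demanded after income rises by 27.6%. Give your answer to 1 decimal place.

1043.3

%ΔQ ≈ η × %ΔI = 0.45 × 27.6% = 12.42%.
New Q ≈ 928 × (1 + 0.1242) = 1043.3.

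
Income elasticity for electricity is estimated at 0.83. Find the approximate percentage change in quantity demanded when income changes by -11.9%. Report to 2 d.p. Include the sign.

-9.88%

%ΔQ ≈ η × %ΔI = 0.83 × (-11.9%) = -9.88%.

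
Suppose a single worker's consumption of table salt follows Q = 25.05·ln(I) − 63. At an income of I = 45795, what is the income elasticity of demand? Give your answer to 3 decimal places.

0.122

At I = 45795: Q = 205.835.
dQ/dI = 25.05/I = 0.000547003 at this income.
η = (dQ/dI)·(I/Q) = 0.000547003 × (45795/205.835) = 0.122.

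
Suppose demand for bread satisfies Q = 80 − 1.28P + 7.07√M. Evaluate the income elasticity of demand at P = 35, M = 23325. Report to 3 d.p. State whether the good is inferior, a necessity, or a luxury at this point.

At P = 35, M = 23325: Q = 1114.967.
Holding P constant, ∂Q/∂M = 7.07/(2√M) = 0.0231461.
η_M = (∂Q/∂M)·(M/Q) = 0.0231461 × (23325/1114.967) = 0.484.
Since 0 < η < 1, this is a necessity.

0.484 (necessity)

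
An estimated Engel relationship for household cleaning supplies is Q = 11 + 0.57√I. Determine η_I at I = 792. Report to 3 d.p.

At I = 792: Q = 27.041.
dQ/dI = 0.57/(2√I) = 0.010127 at this income.
η = (dQ/dI)·(I/Q) = 0.010127 × (792/27.041) = 0.297.

0.297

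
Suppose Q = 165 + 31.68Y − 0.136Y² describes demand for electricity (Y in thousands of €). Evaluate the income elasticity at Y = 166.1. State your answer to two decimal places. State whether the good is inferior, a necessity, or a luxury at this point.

At Y = 166.1: Q = 1674.9154.
dQ/dY = 31.68 − 0.272Y = -13.49920.
η = (dQ/dY)·(Y/Q) = -13.49920 × (166.1/1674.9154) = -1.34.
η < 0 ⇒ inferior good.

-1.34 (inferior good)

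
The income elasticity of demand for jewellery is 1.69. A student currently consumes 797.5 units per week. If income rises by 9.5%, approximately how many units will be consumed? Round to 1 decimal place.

%ΔQ ≈ η × %ΔI = 1.69 × 9.5% = 16.055%.
New Q ≈ 797.5 × (1 + 0.16055) = 925.5.

925.5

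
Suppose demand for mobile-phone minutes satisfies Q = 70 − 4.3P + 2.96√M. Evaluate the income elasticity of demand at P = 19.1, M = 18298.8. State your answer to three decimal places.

0.516

At P = 19.1, M = 18298.8: Q = 388.278.
Holding P constant, ∂Q/∂M = 2.96/(2√M) = 0.0109408.
η_M = (∂Q/∂M)·(M/Q) = 0.0109408 × (18298.8/388.278) = 0.516.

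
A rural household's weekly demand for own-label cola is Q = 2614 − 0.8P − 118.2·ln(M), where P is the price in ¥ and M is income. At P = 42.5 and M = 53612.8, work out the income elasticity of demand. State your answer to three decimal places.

-0.091

At P = 42.5, M = 53612.8: Q = 1292.856.
Holding P constant, ∂Q/∂M = -118.2/M = -0.0022047.
η_M = (∂Q/∂M)·(M/Q) = -0.0022047 × (53612.8/1292.856) = -0.091.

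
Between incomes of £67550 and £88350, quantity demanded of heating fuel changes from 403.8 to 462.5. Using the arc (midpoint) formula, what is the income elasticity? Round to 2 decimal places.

ΔQ = 462.5 − 403.8 = 58.7; midpoint Q̄ = (403.8 + 462.5)/2 = 433.15.
ΔI = 88350 − 67550 = 20800; midpoint Ī = (67550 + 88350)/2 = 77950.
η = (ΔQ/Q̄) ÷ (ΔI/Ī) = (58.7/433.15) ÷ (20800/77950) = 0.51.

0.51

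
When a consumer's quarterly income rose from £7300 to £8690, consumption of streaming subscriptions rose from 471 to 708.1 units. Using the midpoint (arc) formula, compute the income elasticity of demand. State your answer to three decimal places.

ΔQ = 708.1 − 471 = 237.1; midpoint Q̄ = (471 + 708.1)/2 = 589.55.
ΔI = 8690 − 7300 = 1390; midpoint Ī = (7300 + 8690)/2 = 7995.
η = (ΔQ/Q̄) ÷ (ΔI/Ī) = (237.1/589.55) ÷ (1390/7995) = 2.313.

2.313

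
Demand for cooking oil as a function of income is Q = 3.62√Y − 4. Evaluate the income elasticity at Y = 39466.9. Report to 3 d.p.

At Y = 39466.9: Q = 715.159.
dQ/dY = 3.62/(2√Y) = 0.00911092 at this income.
η = (dQ/dY)·(Y/Q) = 0.00911092 × (39466.9/715.159) = 0.503.

0.503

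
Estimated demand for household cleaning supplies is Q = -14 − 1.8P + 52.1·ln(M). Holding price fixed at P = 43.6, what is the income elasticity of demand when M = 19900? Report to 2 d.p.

At P = 43.6, M = 19900: Q = 423.231.
Holding P constant, ∂Q/∂M = 52.1/M = 0.00261809.
η_M = (∂Q/∂M)·(M/Q) = 0.00261809 × (19900/423.231) = 0.12.

0.12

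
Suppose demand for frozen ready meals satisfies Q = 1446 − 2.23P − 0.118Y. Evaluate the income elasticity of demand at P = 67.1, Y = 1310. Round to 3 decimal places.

At P = 67.1, Y = 1310: Q = 1141.787.
Holding P constant, ∂Q/∂Y = −0.118.
η_Y = (∂Q/∂Y)·(Y/Q) = -0.118 × (1310/1141.787) = -0.135.

-0.135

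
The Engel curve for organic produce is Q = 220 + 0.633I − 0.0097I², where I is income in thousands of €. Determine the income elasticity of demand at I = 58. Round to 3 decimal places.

-0.127

At I = 58: Q = 224.0832.
dQ/dI = 0.633 − 0.0194I = -0.49220.
η = (dQ/dI)·(I/Q) = -0.49220 × (58/224.0832) = -0.127.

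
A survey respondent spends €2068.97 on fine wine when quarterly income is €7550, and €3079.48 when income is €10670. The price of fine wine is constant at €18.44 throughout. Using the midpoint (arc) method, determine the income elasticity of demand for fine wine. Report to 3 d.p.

With a constant price, Q₁ = 2068.97/18.44 = 112.200 and Q₂ = 3079.48/18.44 = 167.000 (equivalently, work directly with expenditure since P cancels).
Midpoint %ΔQ = (3079.48 − 2068.97)/2574.23 = 0.39255; midpoint %ΔI = (10670 − 7550)/9110 = 0.34248.
η = 0.39255 / 0.34248 = 1.146.

1.146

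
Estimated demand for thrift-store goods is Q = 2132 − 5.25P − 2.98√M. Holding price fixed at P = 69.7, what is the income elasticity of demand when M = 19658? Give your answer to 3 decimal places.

At P = 69.7, M = 19658: Q = 1348.258.
Holding P constant, ∂Q/∂M = -2.98/(2√M) = -0.0106271.
η_M = (∂Q/∂M)·(M/Q) = -0.0106271 × (19658/1348.258) = -0.155.

-0.155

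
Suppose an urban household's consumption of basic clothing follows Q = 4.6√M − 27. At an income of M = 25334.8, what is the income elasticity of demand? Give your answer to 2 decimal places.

0.52

At M = 25334.8: Q = 705.178.
dQ/dM = 4.6/(2√M) = 0.01445 at this income.
η = (dQ/dM)·(M/Q) = 0.01445 × (25334.8/705.178) = 0.52.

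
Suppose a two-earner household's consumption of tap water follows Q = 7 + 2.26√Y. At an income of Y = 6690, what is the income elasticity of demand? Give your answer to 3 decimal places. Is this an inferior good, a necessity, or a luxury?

0.482 (necessity)

At Y = 6690: Q = 191.851.
dQ/dY = 2.26/(2√Y) = 0.0138155 at this income.
η = (dQ/dY)·(Y/Q) = 0.0138155 × (6690/191.851) = 0.482.
Since 0 < η < 1, the good is a necessity.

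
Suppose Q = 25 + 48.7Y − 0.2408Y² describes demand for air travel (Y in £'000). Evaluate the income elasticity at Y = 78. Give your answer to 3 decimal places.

At Y = 78: Q = 2358.5728.
dQ/dY = 48.7 − 0.4816Y = 11.13520.
η = (dQ/dY)·(Y/Q) = 11.13520 × (78/2358.5728) = 0.368.

0.368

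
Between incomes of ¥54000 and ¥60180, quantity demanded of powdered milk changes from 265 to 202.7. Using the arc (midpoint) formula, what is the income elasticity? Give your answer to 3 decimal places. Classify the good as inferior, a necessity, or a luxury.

-2.461 (inferior good)

ΔQ = 202.7 − 265 = -62.3; midpoint Q̄ = (265 + 202.7)/2 = 233.85.
ΔI = 60180 − 54000 = 6180; midpoint Ī = (54000 + 60180)/2 = 57090.
η = (ΔQ/Q̄) ÷ (ΔI/Ī) = (-62.3/233.85) ÷ (6180/57090) = -2.461.
η < 0 ⇒ inferior good.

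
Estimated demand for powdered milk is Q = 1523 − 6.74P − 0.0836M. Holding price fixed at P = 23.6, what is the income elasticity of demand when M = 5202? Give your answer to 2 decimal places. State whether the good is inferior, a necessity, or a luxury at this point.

-0.47 (inferior good)

At P = 23.6, M = 5202: Q = 929.049.
Holding P constant, ∂Q/∂M = −0.0836.
η_M = (∂Q/∂M)·(M/Q) = -0.0836 × (5202/929.049) = -0.47.
Since η < 0, this is an inferior good.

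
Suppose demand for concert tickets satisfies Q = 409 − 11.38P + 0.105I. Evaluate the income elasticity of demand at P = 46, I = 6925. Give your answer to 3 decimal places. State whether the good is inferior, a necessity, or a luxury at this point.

At P = 46, I = 6925: Q = 612.645.
Holding P constant, ∂Q/∂I = 0.105.
η_I = (∂Q/∂I)·(I/Q) = 0.105 × (6925/612.645) = 1.187.
Since η > 1, this is a luxury.

1.187 (luxury)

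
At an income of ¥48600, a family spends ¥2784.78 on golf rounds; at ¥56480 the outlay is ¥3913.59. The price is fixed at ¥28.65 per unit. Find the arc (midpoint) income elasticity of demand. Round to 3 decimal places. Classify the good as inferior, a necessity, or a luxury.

2.247 (luxury)

With a constant price, Q₁ = 2784.78/28.65 = 97.200 and Q₂ = 3913.59/28.65 = 136.600 (equivalently, work directly with expenditure since P cancels).
Midpoint %ΔQ = (3913.59 − 2784.78)/3349.19 = 0.33704; midpoint %ΔI = (56480 − 48600)/52540 = 0.14998.
η = 0.33704 / 0.14998 = 2.247.
η > 1 ⇒ luxury.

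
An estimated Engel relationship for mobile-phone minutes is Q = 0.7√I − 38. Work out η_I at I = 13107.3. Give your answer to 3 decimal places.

At I = 13107.3: Q = 42.141.
dQ/dI = 0.7/(2√I) = 0.00305711 at this income.
η = (dQ/dI)·(I/Q) = 0.00305711 × (13107.3/42.141) = 0.951.

0.951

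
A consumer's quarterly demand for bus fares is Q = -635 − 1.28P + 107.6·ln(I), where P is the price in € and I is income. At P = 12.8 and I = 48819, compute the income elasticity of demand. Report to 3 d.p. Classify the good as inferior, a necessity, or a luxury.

At P = 12.8, I = 48819: Q = 510.252.
Holding P constant, ∂Q/∂I = 107.6/I = 0.00220406.
η_I = (∂Q/∂I)·(I/Q) = 0.00220406 × (48819/510.252) = 0.211.
Since 0 < η < 1, this is a necessity.

0.211 (necessity)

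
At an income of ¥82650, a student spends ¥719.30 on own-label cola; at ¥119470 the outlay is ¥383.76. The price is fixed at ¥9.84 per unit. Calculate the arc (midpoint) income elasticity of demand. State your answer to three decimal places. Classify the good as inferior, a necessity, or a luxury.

-1.670 (inferior good)

With a constant price, Q₁ = 719.30/9.84 = 73.100 and Q₂ = 383.76/9.84 = 39.000 (equivalently, work directly with expenditure since P cancels).
Midpoint %ΔQ = (383.76 − 719.30)/551.53 = -0.60838; midpoint %ΔI = (119470 − 82650)/101060 = 0.36434.
η = -0.60838 / 0.36434 = -1.670.
η < 0 ⇒ inferior good.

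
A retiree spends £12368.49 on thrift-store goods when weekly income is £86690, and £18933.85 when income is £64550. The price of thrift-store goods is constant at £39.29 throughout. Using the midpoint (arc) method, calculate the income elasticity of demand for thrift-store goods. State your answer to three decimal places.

-1.433

With a constant price, Q₁ = 12368.49/39.29 = 314.800 and Q₂ = 18933.85/39.29 = 481.900 (equivalently, work directly with expenditure since P cancels).
Midpoint %ΔQ = (18933.85 − 12368.49)/15651.17 = 0.41948; midpoint %ΔI = (64550 − 86690)/75620 = -0.29278.
η = 0.41948 / -0.29278 = -1.433.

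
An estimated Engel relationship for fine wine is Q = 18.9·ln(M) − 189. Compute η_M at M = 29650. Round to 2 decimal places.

At M = 29650: Q = 5.617.
dQ/dM = 18.9/M = 0.000637437 at this income.
η = (dQ/dM)·(M/Q) = 0.000637437 × (29650/5.617) = 3.36.

3.36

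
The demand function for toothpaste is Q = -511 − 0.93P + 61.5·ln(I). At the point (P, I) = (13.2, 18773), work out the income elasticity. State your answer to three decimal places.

0.751

At P = 13.2, I = 18773: Q = 81.895.
Holding P constant, ∂Q/∂I = 61.5/I = 0.00327598.
η_I = (∂Q/∂I)·(I/Q) = 0.00327598 × (18773/81.895) = 0.751.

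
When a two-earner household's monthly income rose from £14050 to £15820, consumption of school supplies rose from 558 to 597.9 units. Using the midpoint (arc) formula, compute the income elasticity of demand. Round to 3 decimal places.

0.583

ΔQ = 597.9 − 558 = 39.9; midpoint Q̄ = (558 + 597.9)/2 = 577.95.
ΔI = 15820 − 14050 = 1770; midpoint Ī = (14050 + 15820)/2 = 14935.
η = (ΔQ/Q̄) ÷ (ΔI/Ī) = (39.9/577.95) ÷ (1770/14935) = 0.583.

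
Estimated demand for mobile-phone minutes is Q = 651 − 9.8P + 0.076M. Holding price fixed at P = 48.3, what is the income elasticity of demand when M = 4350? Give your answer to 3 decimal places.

At P = 48.3, M = 4350: Q = 508.260.
Holding P constant, ∂Q/∂M = 0.076.
η_M = (∂Q/∂M)·(M/Q) = 0.076 × (4350/508.260) = 0.650.

0.650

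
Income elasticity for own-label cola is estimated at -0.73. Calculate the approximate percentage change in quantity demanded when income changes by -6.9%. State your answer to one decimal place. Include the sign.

%ΔQ ≈ η × %ΔI = -0.73 × (-6.9%) = 5.0%.

5.0%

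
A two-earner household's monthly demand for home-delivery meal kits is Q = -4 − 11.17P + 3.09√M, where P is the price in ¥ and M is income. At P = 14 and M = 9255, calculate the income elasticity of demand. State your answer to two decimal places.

At P = 14, M = 9255: Q = 136.887.
Holding P constant, ∂Q/∂M = 3.09/(2√M) = 0.0160598.
η_M = (∂Q/∂M)·(M/Q) = 0.0160598 × (9255/136.887) = 1.09.

1.09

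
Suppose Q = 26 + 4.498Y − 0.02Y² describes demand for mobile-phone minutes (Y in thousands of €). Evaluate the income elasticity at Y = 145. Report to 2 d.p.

-0.73

At Y = 145: Q = 257.7100.
dQ/dY = 4.498 − 0.04Y = -1.30200.
η = (dQ/dY)·(Y/Q) = -1.30200 × (145/257.7100) = -0.73.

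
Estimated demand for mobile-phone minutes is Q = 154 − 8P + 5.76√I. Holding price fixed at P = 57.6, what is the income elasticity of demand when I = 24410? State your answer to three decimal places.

At P = 57.6, I = 24410: Q = 593.125.
Holding P constant, ∂Q/∂I = 5.76/(2√I) = 0.0184335.
η_I = (∂Q/∂I)·(I/Q) = 0.0184335 × (24410/593.125) = 0.759.

0.759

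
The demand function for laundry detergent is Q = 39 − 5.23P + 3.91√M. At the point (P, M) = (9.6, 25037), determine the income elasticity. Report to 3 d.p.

0.509

At P = 9.6, M = 25037: Q = 607.475.
Holding P constant, ∂Q/∂M = 3.91/(2√M) = 0.0123554.
η_M = (∂Q/∂M)·(M/Q) = 0.0123554 × (25037/607.475) = 0.509.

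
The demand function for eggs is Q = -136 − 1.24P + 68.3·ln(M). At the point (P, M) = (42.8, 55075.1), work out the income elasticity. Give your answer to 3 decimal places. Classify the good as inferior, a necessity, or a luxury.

At P = 42.8, M = 55075.1: Q = 556.522.
Holding P constant, ∂Q/∂M = 68.3/M = 0.00124012.
η_M = (∂Q/∂M)·(M/Q) = 0.00124012 × (55075.1/556.522) = 0.123.
Since 0 < η < 1, this is a necessity.

0.123 (necessity)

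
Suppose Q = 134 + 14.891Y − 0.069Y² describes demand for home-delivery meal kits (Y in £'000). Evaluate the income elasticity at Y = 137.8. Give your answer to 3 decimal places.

-0.649

At Y = 137.8: Q = 875.7498.
dQ/dY = 14.891 − 0.138Y = -4.12540.
η = (dQ/dY)·(Y/Q) = -4.12540 × (137.8/875.7498) = -0.649.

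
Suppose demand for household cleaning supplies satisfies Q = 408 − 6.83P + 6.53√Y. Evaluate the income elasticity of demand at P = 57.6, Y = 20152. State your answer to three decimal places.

0.492

At P = 57.6, Y = 20152: Q = 941.576.
Holding P constant, ∂Q/∂Y = 6.53/(2√Y) = 0.0229998.
η_Y = (∂Q/∂Y)·(Y/Q) = 0.0229998 × (20152/941.576) = 0.492.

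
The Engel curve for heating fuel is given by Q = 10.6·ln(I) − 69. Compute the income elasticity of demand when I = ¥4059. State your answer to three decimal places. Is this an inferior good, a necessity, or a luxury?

At I = 4059: Q = 19.072.
dQ/dI = 10.6/I = 0.00261148 at this income.
η = (dQ/dI)·(I/Q) = 0.00261148 × (4059/19.072) = 0.556.
Since 0 < η < 1, the good is a necessity.

0.556 (necessity)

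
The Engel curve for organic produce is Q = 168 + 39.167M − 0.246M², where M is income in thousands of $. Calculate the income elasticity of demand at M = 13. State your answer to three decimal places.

At M = 13: Q = 635.5970.
dQ/dM = 39.167 − 0.492M = 32.77100.
η = (dQ/dM)·(M/Q) = 32.77100 × (13/635.5970) = 0.670.

0.670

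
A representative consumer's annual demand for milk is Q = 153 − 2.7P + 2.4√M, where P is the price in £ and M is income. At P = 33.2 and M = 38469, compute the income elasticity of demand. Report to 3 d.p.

0.441

At P = 33.2, M = 38469: Q = 534.084.
Holding P constant, ∂Q/∂M = 2.4/(2√M) = 0.00611823.
η_M = (∂Q/∂M)·(M/Q) = 0.00611823 × (38469/534.084) = 0.441.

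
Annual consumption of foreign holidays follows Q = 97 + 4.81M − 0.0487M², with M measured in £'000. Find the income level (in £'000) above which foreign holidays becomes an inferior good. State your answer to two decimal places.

dQ/dM = 4.81 − 0.0974M.
The good is inferior where dQ/dM < 0. Setting dQ/dM = 0 gives M = 4.81 / 0.0974 = 49.38.

49.38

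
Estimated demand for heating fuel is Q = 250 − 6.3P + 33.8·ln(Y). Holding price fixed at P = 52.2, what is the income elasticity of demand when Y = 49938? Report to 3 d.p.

At P = 52.2, Y = 49938: Q = 286.807.
Holding P constant, ∂Q/∂Y = 33.8/Y = 0.000676839.
η_Y = (∂Q/∂Y)·(Y/Q) = 0.000676839 × (49938/286.807) = 0.118.

0.118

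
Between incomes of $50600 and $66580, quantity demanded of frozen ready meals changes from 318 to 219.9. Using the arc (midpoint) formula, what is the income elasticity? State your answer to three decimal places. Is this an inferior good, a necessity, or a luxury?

ΔQ = 219.9 − 318 = -98.1; midpoint Q̄ = (318 + 219.9)/2 = 268.95.
ΔI = 66580 − 50600 = 15980; midpoint Ī = (50600 + 66580)/2 = 58590.
η = (ΔQ/Q̄) ÷ (ΔI/Ī) = (-98.1/268.95) ÷ (15980/58590) = -1.337.
η < 0 ⇒ inferior good.

-1.337 (inferior good)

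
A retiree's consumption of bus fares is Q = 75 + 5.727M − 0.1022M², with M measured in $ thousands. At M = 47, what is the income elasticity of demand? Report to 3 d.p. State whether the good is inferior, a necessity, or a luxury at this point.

-1.540 (inferior good)

At M = 47: Q = 118.4092.
dQ/dM = 5.727 − 0.2044M = -3.87980.
η = (dQ/dM)·(M/Q) = -3.87980 × (47/118.4092) = -1.540.
η < 0 ⇒ inferior good.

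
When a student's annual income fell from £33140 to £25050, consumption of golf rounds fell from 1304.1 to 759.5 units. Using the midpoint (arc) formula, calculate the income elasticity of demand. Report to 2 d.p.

1.90

ΔQ = 759.5 − 1304.1 = -544.6; midpoint Q̄ = (1304.1 + 759.5)/2 = 1031.8.
ΔI = 25050 − 33140 = -8090; midpoint Ī = (33140 + 25050)/2 = 29095.
η = (ΔQ/Q̄) ÷ (ΔI/Ī) = (-544.6/1031.8) ÷ (-8090/29095) = 1.90.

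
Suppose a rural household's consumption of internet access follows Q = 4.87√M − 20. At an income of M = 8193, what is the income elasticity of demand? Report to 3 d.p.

0.524

At M = 8193: Q = 420.809.
dQ/dM = 4.87/(2√M) = 0.0269016 at this income.
η = (dQ/dM)·(M/Q) = 0.0269016 × (8193/420.809) = 0.524.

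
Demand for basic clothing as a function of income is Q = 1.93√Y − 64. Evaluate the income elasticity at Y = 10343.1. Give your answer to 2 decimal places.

0.74

At Y = 10343.1: Q = 132.283.
dQ/dY = 1.93/(2√Y) = 0.0094886 at this income.
η = (dQ/dY)·(Y/Q) = 0.0094886 × (10343.1/132.283) = 0.74.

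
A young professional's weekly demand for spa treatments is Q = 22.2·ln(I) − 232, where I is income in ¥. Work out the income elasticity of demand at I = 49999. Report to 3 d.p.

At I = 49999: Q = 8.199.
dQ/dI = 22.2/I = 0.000444009 at this income.
η = (dQ/dI)·(I/Q) = 0.000444009 × (49999/8.199) = 2.708.

2.708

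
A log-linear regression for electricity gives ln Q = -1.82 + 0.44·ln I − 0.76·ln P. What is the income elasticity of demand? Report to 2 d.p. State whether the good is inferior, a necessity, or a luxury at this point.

In a log-linear demand, the coefficient on ln I is the income elasticity.
So η = 0.44.
0 < η < 1 ⇒ necessity.

0.44 (necessity)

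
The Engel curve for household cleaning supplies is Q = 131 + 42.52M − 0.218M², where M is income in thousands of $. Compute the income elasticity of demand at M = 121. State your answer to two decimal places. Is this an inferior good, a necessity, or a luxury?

-0.59 (inferior good)

At M = 121: Q = 2084.1820.
dQ/dM = 42.52 − 0.436M = -10.23600.
η = (dQ/dM)·(M/Q) = -10.23600 × (121/2084.1820) = -0.59.
η < 0 ⇒ inferior good.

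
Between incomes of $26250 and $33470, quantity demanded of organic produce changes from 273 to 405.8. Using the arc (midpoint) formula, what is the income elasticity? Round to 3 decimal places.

1.618

ΔQ = 405.8 − 273 = 132.8; midpoint Q̄ = (273 + 405.8)/2 = 339.4.
ΔI = 33470 − 26250 = 7220; midpoint Ī = (26250 + 33470)/2 = 29860.
η = (ΔQ/Q̄) ÷ (ΔI/Ī) = (132.8/339.4) ÷ (7220/29860) = 1.618.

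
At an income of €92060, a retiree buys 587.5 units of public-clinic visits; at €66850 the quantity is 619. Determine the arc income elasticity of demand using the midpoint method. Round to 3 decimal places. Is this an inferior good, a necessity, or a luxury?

-0.165 (inferior good)

ΔQ = 619 − 587.5 = 31.5; midpoint Q̄ = (587.5 + 619)/2 = 603.25.
ΔI = 66850 − 92060 = -25210; midpoint Ī = (92060 + 66850)/2 = 79455.
η = (ΔQ/Q̄) ÷ (ΔI/Ī) = (31.5/603.25) ÷ (-25210/79455) = -0.165.
η < 0 ⇒ inferior good.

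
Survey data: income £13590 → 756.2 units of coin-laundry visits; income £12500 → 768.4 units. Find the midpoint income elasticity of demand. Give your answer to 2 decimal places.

-0.19

ΔQ = 768.4 − 756.2 = 12.2; midpoint Q̄ = (756.2 + 768.4)/2 = 762.3.
ΔI = 12500 − 13590 = -1090; midpoint Ī = (13590 + 12500)/2 = 13045.
η = (ΔQ/Q̄) ÷ (ΔI/Ī) = (12.2/762.3) ÷ (-1090/13045) = -0.19.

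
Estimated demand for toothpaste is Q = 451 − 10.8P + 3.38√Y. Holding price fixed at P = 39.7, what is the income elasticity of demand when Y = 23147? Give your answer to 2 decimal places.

At P = 39.7, Y = 23147: Q = 536.478.
Holding P constant, ∂Q/∂Y = 3.38/(2√Y) = 0.0111081.
η_Y = (∂Q/∂Y)·(Y/Q) = 0.0111081 × (23147/536.478) = 0.48.

0.48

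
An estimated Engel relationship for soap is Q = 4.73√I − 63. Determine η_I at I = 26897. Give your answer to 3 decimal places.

At I = 26897: Q = 712.734.
dQ/dI = 4.73/(2√I) = 0.0144205 at this income.
η = (dQ/dI)·(I/Q) = 0.0144205 × (26897/712.734) = 0.544.

0.544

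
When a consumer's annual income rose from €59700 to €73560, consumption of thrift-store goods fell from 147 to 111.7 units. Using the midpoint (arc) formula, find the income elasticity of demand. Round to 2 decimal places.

-1.31

ΔQ = 111.7 − 147 = -35.3; midpoint Q̄ = (147 + 111.7)/2 = 129.35.
ΔI = 73560 − 59700 = 13860; midpoint Ī = (59700 + 73560)/2 = 66630.
η = (ΔQ/Q̄) ÷ (ΔI/Ī) = (-35.3/129.35) ÷ (13860/66630) = -1.31.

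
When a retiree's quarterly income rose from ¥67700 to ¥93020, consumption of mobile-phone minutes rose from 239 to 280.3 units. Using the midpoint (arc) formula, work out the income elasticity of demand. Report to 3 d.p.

ΔQ = 280.3 − 239 = 41.3; midpoint Q̄ = (239 + 280.3)/2 = 259.65.
ΔI = 93020 − 67700 = 25320; midpoint Ī = (67700 + 93020)/2 = 80360.
η = (ΔQ/Q̄) ÷ (ΔI/Ī) = (41.3/259.65) ÷ (25320/80360) = 0.505.

0.505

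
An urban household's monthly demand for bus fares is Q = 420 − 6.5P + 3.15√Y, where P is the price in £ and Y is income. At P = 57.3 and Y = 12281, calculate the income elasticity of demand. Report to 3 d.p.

At P = 57.3, Y = 12281: Q = 396.632.
Holding P constant, ∂Q/∂Y = 3.15/(2√Y) = 0.0142123.
η_Y = (∂Q/∂Y)·(Y/Q) = 0.0142123 × (12281/396.632) = 0.440.

0.440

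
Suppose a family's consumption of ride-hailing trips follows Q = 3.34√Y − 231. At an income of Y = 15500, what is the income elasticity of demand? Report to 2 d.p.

1.12

At Y = 15500: Q = 184.827.
dQ/dY = 3.34/(2√Y) = 0.0134138 at this income.
η = (dQ/dY)·(Y/Q) = 0.0134138 × (15500/184.827) = 1.12.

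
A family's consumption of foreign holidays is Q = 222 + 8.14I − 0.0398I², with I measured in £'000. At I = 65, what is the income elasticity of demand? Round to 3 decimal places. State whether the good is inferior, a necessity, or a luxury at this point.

At I = 65: Q = 582.9450.
dQ/dI = 8.14 − 0.0796I = 2.96600.
η = (dQ/dI)·(I/Q) = 2.96600 × (65/582.9450) = 0.331.
0 < η < 1 ⇒ necessity.

0.331 (necessity)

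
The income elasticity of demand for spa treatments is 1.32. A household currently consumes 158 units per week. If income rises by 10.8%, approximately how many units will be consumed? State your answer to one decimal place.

%ΔQ ≈ η × %ΔI = 1.32 × 10.8% = 14.256%.
New Q ≈ 158 × (1 + 0.14256) = 180.5.

180.5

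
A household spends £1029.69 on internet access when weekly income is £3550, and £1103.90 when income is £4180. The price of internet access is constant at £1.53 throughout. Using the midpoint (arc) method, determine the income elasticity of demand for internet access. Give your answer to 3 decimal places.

0.427

With a constant price, Q₁ = 1029.69/1.53 = 673.000 and Q₂ = 1103.90/1.53 = 721.503 (equivalently, work directly with expenditure since P cancels).
Midpoint %ΔQ = (1103.90 − 1029.69)/1066.80 = 0.06956; midpoint %ΔI = (4180 − 3550)/3865 = 0.16300.
η = 0.06956 / 0.16300 = 0.427.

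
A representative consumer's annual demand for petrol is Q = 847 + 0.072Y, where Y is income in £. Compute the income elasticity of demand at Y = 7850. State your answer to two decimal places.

0.40

At Y = 7850: Q = 1412.200.
dQ/dY = 0.072.
η = (dQ/dY)·(Y/Q) = 0.072 × (7850/1412.200) = 0.40.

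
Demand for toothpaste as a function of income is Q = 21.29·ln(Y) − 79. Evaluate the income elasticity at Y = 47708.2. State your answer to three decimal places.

0.142

At Y = 47708.2: Q = 150.354.
dQ/dY = 21.29/Y = 0.000446255 at this income.
η = (dQ/dY)·(Y/Q) = 0.000446255 × (47708.2/150.354) = 0.142.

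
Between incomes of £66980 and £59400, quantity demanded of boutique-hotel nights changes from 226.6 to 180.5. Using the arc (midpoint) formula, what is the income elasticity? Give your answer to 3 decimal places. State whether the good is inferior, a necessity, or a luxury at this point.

1.888 (luxury)

ΔQ = 180.5 − 226.6 = -46.1; midpoint Q̄ = (226.6 + 180.5)/2 = 203.55.
ΔI = 59400 − 66980 = -7580; midpoint Ī = (66980 + 59400)/2 = 63190.
η = (ΔQ/Q̄) ÷ (ΔI/Ī) = (-46.1/203.55) ÷ (-7580/63190) = 1.888.
η > 1 ⇒ luxury.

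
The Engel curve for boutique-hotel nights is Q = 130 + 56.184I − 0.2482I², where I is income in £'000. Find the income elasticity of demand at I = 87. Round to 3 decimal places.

At I = 87: Q = 3139.3822.
dQ/dI = 56.184 − 0.4964I = 12.99720.
η = (dQ/dI)·(I/Q) = 12.99720 × (87/3139.3822) = 0.360.

0.360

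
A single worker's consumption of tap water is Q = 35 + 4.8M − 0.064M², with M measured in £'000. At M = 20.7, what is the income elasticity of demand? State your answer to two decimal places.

At M = 20.7: Q = 106.9366.
dQ/dM = 4.8 − 0.128M = 2.15040.
η = (dQ/dM)·(M/Q) = 2.15040 × (20.7/106.9366) = 0.42.

0.42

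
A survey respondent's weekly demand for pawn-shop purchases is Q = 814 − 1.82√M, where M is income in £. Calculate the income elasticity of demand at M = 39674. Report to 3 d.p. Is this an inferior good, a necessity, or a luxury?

At M = 39674: Q = 451.486.
dQ/dM = -1.82/(2√M) = -0.00456866 at this income.
η = (dQ/dM)·(M/Q) = -0.00456866 × (39674/451.486) = -0.401.
Since η < 0, the good is an inferior good.

-0.401 (inferior good)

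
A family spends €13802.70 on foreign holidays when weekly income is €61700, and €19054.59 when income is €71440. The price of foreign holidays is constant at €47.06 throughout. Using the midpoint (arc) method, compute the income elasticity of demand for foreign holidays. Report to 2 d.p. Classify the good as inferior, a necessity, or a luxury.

With a constant price, Q₁ = 13802.70/47.06 = 293.300 and Q₂ = 19054.59/47.06 = 404.900 (equivalently, work directly with expenditure since P cancels).
Midpoint %ΔQ = (19054.59 − 13802.70)/16428.65 = 0.31968; midpoint %ΔI = (71440 − 61700)/66570 = 0.14631.
η = 0.31968 / 0.14631 = 2.18.
η > 1 ⇒ luxury.

2.18 (luxury)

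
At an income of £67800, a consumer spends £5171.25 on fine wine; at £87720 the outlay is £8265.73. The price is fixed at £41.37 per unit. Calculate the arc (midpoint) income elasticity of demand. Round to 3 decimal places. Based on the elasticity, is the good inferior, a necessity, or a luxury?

With a constant price, Q₁ = 5171.25/41.37 = 125.000 and Q₂ = 8265.73/41.37 = 199.800 (equivalently, work directly with expenditure since P cancels).
Midpoint %ΔQ = (8265.73 − 5171.25)/6718.49 = 0.46059; midpoint %ΔI = (87720 − 67800)/77760 = 0.25617.
η = 0.46059 / 0.25617 = 1.798.
η > 1 ⇒ luxury.

1.798 (luxury)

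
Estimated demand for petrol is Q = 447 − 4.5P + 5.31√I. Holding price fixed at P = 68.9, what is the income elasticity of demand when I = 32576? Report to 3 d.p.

At P = 68.9, I = 32576: Q = 1095.342.
Holding P constant, ∂Q/∂I = 5.31/(2√I) = 0.0147101.
η_I = (∂Q/∂I)·(I/Q) = 0.0147101 × (32576/1095.342) = 0.437.

0.437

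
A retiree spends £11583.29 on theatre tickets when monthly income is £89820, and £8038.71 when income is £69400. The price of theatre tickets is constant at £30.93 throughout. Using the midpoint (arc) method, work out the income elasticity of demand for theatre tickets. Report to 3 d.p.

1.409

With a constant price, Q₁ = 11583.29/30.93 = 374.500 and Q₂ = 8038.71/30.93 = 259.900 (equivalently, work directly with expenditure since P cancels).
Midpoint %ΔQ = (8038.71 − 11583.29)/9811.00 = -0.36129; midpoint %ΔI = (69400 − 89820)/79610 = -0.25650.
η = -0.36129 / -0.25650 = 1.409.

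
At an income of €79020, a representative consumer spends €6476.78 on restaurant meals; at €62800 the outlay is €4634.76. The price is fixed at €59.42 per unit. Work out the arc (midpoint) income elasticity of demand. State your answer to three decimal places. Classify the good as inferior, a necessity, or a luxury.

With a constant price, Q₁ = 6476.78/59.42 = 109.000 and Q₂ = 4634.76/59.42 = 78.000 (equivalently, work directly with expenditure since P cancels).
Midpoint %ΔQ = (4634.76 − 6476.78)/5555.77 = -0.33155; midpoint %ΔI = (62800 − 79020)/70910 = -0.22874.
η = -0.33155 / -0.22874 = 1.449.
η > 1 ⇒ luxury.

1.449 (luxury)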